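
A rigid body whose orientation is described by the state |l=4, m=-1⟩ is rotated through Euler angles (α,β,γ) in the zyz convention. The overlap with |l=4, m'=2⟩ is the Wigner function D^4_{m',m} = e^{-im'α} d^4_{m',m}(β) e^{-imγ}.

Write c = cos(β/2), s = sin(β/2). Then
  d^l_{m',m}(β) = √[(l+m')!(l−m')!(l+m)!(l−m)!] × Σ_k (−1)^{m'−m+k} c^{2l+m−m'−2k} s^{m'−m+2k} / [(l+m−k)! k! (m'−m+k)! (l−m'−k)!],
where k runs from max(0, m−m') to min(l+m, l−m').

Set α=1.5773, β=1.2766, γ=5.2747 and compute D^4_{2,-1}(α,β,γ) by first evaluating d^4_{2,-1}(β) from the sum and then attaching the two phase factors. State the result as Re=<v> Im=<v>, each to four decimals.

Re=0.1384 Im=-0.2261

First d^4_{2,-1}(β=1.2766), then the phase factors e^{-i(2)α} and e^{-i(-1)γ}:
Half-angle: c=0.803110, s=0.595831. N=√(720·2·6·120)=1018.233765
k: max(0,(-1)−(2))=0 … min(4+(-1),4−(2))=2
  k=0: (−1)^3·1018.2338/(72)·0.8031^5·0.5958^3 = -0.999445
  k=1: (−1)^4·1018.2338/(48)·0.8031^3·0.5958^5 = +0.825176
  k=2: (−1)^5·1018.2338/(240)·0.8031^1·0.5958^7 = -0.090839
d^4_{2,-1}(1.2766) = -0.999445 +0.825176 -0.090839 = -0.265108
D = (-0.999915+0.013007i)·(-0.265108)·(+0.533143-0.846025i) = +0.138411-0.226108i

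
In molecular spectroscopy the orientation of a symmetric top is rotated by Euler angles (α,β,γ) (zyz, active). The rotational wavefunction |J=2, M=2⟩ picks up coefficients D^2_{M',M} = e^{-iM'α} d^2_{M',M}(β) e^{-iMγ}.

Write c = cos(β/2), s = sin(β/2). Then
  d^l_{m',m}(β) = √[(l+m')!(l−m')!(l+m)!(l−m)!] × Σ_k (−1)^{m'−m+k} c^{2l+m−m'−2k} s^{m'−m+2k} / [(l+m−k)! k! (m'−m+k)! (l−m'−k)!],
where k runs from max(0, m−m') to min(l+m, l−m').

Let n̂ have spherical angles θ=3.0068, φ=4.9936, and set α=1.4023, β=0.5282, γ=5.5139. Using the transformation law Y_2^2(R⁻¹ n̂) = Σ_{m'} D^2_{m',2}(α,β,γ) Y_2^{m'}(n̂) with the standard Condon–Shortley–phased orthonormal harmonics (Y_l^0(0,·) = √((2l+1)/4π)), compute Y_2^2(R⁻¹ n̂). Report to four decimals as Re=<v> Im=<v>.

Re=0.0197 Im=0.0583

Need the full column D^2_{m',2} for m'=−2..2 at α=1.4023, β=0.5282, γ=5.5139.
cos(β/2)=0.965328, sin(β/2)=0.261041
d^2_{-2,2}: single k=4 term ⇒ +0.004643;  D = -0.001676-0.004330i
d^2_{-1,2}: single k=3 term ⇒ +0.034342;  D = -0.033653+0.006847i
d^2_{0,2}: single k=2 term ⇒ +0.155540;  D = +0.005012+0.155459i
d^2_{1,2}: single k=1 term ⇒ +0.469637;  D = +0.465283+0.063800i
d^2_{2,2}: single k=0 term ⇒ +0.868359;  D = +0.260569-0.828342i
Y_2^{m'}(θ=3.0068,φ=4.9936) and Σ D·Y over m':
  (-0.0017-0.0043i)·(-0.0059+0.0037i)  (-0.0337+0.0068i)·(-0.0286-0.0988i)  (+0.0050+0.1555i)·(+0.6137+0.0000i)  (+0.4653+0.0638i)·(+0.0286-0.0988i)  (+0.2606-0.8283i)·(-0.0059-0.0037i)
Y_2^2(R⁻¹ n̂) = +0.019710+0.058308i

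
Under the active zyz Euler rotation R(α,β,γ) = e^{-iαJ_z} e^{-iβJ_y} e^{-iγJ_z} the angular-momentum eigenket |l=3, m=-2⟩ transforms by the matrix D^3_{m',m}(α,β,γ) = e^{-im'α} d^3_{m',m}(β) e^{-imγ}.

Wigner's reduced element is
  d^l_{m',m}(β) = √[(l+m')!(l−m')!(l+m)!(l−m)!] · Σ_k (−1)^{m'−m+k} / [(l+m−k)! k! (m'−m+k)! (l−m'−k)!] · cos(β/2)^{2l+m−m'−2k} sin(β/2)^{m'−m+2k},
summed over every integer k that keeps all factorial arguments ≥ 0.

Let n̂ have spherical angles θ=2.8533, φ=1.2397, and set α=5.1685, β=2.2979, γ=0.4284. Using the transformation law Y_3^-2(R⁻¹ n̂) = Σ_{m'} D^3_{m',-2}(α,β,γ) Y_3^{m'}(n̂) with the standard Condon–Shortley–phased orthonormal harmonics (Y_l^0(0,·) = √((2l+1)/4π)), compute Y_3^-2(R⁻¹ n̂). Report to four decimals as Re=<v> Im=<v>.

Need the full column D^3_{m',-2} for m'=−3..3 at α=5.1685, β=2.2979, γ=0.4284.
cos(β/2)=0.409446, sin(β/2)=0.912335
d^3_{-3,-2}: single k=1 term ⇒ +0.025716;  D = -0.020405-0.015652i
d^3_{-2,-2}: k∈[0..1] ⇒ +0.004712 -0.116967 = -0.112255;  D = -0.022106+0.110057i
d^3_{-1,-2}: k∈[0..1] ⇒ -0.033200 +0.329671 = +0.296471;  D = +0.286668-0.075611i
d^3_{0,-2}: k∈[0..1] ⇒ +0.128131 -0.636165 = -0.508034;  D = -0.332691-0.383947i
d^3_{1,-2}: k∈[0..1] ⇒ -0.329671 +0.818402 = +0.488731;  D = -0.190631+0.450020i
d^3_{2,-2}: k∈[0..1] ⇒ +0.580736 -0.576666 = +0.004070;  D = -0.004064+0.000225i
d^3_{3,-2}: single k=0 term ⇒ -0.633932;  D = +0.310319+0.552785i
Y_3^{m'}(θ=2.8533,φ=1.2397) and Σ D·Y over m':
  (-0.0204-0.0157i)·(-0.0080+0.0052i)  (-0.0221+0.1101i)·(+0.0625+0.0487i)  (+0.2867-0.0756i)·(+0.1074-0.3125i)  (-0.3327-0.3839i)·(-0.5709+0.0000i)  (-0.1906+0.4500i)·(-0.1074-0.3125i)  (-0.0041+0.0002i)·(+0.0625-0.0487i)  (+0.3103+0.5528i)·(+0.0080+0.0052i)
Y_3^-2(R⁻¹ n̂) = +0.351063+0.144844i

Re=0.3511 Im=0.1448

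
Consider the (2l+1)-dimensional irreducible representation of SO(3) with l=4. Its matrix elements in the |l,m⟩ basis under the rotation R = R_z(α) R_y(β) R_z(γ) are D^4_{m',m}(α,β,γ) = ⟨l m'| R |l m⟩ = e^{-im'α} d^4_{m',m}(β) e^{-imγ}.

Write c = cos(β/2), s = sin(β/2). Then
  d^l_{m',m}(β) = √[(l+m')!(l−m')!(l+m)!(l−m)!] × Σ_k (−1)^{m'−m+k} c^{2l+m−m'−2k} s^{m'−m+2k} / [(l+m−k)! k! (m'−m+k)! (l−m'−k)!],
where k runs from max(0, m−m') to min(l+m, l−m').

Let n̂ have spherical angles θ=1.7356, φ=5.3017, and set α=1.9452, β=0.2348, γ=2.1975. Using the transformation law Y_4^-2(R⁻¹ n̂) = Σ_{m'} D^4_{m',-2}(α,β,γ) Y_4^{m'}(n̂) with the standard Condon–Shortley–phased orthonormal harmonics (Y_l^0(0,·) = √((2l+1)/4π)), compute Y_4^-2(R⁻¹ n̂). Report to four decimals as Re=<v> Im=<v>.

Re=-0.0062 Im=-0.0063

Need the full column D^4_{m',-2} for m'=−4..4 at α=1.9452, β=0.2348, γ=2.1975.
cos(β/2)=0.993117, sin(β/2)=0.117131
d^4_{-4,-2}: single k=2 term ⇒ +0.069650;  D = +0.064405-0.026517i
d^4_{-3,-2}: k∈[1..2] ⇒ +0.417576 -0.017426 = +0.400150;  D = -0.277111-0.288668i
d^4_{-2,-2}: k∈[0..2] ⇒ +0.946241 -0.157951 +0.002746 = +0.791036;  D = -0.330779+0.718556i
d^4_{-1,-2}: k∈[0..2] ⇒ -0.473487 +0.032932 -0.000305 = -0.440860;  D = -0.440144-0.025122i
d^4_{0,-2}: k∈[0..2] ⇒ +0.124871 -0.004632 +0.000024 = +0.120263;  D = -0.037533-0.114257i
d^4_{1,-2}: k∈[0..2] ⇒ -0.021955 +0.000458 -0.000001 = -0.021498;  D = +0.016556-0.013714i
d^4_{2,-2}: k∈[0..2] ⇒ +0.002746 -0.000031 +0.000000 = +0.002716;  D = +0.002377+0.001313i
d^4_{3,-2}: k∈[0..1] ⇒ -0.000242 +0.000001 = -0.000241;  D = -0.000031+0.000239i
d^4_{4,-2}: single k=0 term ⇒ +0.000013;  D = -0.000013+0.000003i
Y_4^{m'}(θ=1.7356,φ=5.3017) and Σ D·Y over m':
  (+0.0644-0.0265i)·(-0.2966-0.2960i)  (-0.2771-0.2887i)·(+0.1933-0.0386i)  (-0.3308+0.7186i)·(+0.1010-0.2441i)  (-0.4401-0.0251i)·(+0.1196+0.1790i)  (-0.0375-0.1143i)·(+0.2346+0.0000i)  (+0.0166-0.0137i)·(-0.1196+0.1790i)  (+0.0024+0.0013i)·(+0.1010+0.2441i)  (-0.0000+0.0002i)·(-0.1933-0.0386i)  (-0.0000+0.0000i)·(-0.2966+0.2960i)
Y_4^-2(R⁻¹ n̂) = -0.006196-0.006300i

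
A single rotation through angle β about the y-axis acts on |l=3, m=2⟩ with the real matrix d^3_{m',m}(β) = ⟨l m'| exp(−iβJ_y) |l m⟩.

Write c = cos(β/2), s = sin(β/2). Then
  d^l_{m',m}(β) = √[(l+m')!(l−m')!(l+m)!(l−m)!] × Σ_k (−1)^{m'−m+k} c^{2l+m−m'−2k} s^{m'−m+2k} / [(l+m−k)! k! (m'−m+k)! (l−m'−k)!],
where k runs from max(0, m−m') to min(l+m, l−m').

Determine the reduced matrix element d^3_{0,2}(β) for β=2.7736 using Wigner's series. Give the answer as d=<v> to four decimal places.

d=-0.1653

d^3_{0,2}(β=2.7736) via Wigner's sum:
With c≡cos(β/2)=0.182960 and s≡sin(β/2)=0.983120, N=[6·6·120·1]^{1/2}=65.726707
k: max(0,(2)−(0))=2 … min(3+(2),3−(0))=3
  k=2: (−1)^0·65.7267/(12)·0.1830^4·0.9831^2 = +0.005932
  k=3: (−1)^1·65.7267/(12)·0.1830^2·0.9831^4 = -0.171277
d^3_{0,2}(2.7736) = +0.005932 -0.171277 = -0.165345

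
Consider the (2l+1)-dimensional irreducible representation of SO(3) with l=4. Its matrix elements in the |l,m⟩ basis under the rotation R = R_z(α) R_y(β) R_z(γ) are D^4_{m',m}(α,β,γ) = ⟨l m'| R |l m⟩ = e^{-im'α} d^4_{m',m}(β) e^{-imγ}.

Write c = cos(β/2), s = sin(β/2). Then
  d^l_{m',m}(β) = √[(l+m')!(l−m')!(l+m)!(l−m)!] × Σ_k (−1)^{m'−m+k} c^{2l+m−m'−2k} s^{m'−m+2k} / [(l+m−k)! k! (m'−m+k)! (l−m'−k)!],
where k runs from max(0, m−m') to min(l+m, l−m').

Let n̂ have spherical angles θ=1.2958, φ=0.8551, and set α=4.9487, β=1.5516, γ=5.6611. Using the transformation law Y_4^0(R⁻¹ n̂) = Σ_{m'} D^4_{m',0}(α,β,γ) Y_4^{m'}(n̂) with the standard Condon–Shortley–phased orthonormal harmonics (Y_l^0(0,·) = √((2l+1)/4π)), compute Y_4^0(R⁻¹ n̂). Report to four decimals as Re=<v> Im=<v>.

Need the full column D^4_{m',0} for m'=−4..4 at α=4.9487, β=1.5516, γ=5.6611.
cos(β/2)=0.713861, sin(β/2)=0.700287
d^4_{-4,0}: single k=4 term ⇒ +0.522527;  D = +0.305963+0.423581i
d^4_{-3,0}: k∈[3..4] ⇒ +0.753288 -0.724914 = +0.028374;  D = -0.018472+0.021538i
d^4_{-2,0}: k∈[2..4] ⇒ +0.615681 -1.579974 +0.570173 = -0.394120;  D = +0.350916+0.179412i
d^4_{-1,0}: k∈[1..4] ⇒ +0.295861 -1.708298 +1.643951 -0.263671 = -0.032158;  D = -0.007529+0.031264i
d^4_{0,0}: k∈[0..4] ⇒ +0.067439 -1.038376 +2.248342 -0.961624 +0.057838 = +0.373619;  D = +0.373619+0.000000i
d^4_{1,0}: k∈[0..3] ⇒ -0.295861 +1.708298 -1.643951 +0.263671 = +0.032158;  D = +0.007529+0.031264i
d^4_{2,0}: k∈[0..2] ⇒ +0.615681 -1.579974 +0.570173 = -0.394120;  D = +0.350916-0.179412i
d^4_{3,0}: k∈[0..1] ⇒ -0.753288 +0.724914 = -0.028374;  D = +0.018472+0.021538i
d^4_{4,0}: single k=0 term ⇒ +0.522527;  D = +0.305963-0.423581i
Y_4^{m'}(θ=1.2958,φ=0.8551) and Σ D·Y over m':
  (+0.3060+0.4236i)·(-0.3650+0.1045i)  (-0.0185+0.0215i)·(-0.2541-0.1651i)  (+0.3509+0.1794i)·(+0.0208+0.1485i)  (-0.0075+0.0313i)·(-0.2015+0.2317i)  (+0.3736+0.0000i)·(+0.1035+0.0000i)  (+0.0075+0.0313i)·(+0.2015+0.2317i)  (+0.3509-0.1794i)·(+0.0208-0.1485i)  (+0.0185+0.0215i)·(+0.2541-0.1651i)  (+0.3060-0.4236i)·(-0.3650-0.1045i)
Y_4^0(R⁻¹ n̂) = -0.306833+0.000000i

Re=-0.3068 Im=0.0000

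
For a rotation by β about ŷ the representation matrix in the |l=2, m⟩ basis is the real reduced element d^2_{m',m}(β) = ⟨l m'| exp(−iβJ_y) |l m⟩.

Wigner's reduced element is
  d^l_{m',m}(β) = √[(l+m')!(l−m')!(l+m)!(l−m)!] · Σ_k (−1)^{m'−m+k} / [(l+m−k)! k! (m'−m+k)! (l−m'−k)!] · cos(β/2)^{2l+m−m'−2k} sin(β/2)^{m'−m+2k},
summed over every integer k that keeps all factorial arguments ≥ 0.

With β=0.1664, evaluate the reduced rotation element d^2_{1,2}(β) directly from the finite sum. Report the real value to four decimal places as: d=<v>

d^2_{1,2}(β=0.1664) via Wigner's sum:
c=cos(0.1664/2)=0.996541, s=sin(0.1664/2)=0.083104; N=√[6·1·24·1]=12.000000
Admissible k: 1..1 (factorial args all ≥0)
  k=1: (−1)^0·12.0000/(6)·0.9965^3·0.0831^1 = +0.164489
d^2_{1,2}(0.1664) = +0.164489

d=0.1645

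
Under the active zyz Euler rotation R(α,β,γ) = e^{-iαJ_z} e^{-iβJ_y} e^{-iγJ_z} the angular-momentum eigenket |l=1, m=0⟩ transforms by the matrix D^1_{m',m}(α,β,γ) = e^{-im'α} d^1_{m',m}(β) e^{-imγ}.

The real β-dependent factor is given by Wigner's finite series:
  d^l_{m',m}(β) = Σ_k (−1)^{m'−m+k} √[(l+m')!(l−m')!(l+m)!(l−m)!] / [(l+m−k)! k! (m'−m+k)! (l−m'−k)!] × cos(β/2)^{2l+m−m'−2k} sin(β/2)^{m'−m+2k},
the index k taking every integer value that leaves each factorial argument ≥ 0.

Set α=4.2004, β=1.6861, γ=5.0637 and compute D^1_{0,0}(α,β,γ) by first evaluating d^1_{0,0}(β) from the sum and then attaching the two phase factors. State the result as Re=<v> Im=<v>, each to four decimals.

Re=-0.1150 Im=0.0000

First d^1_{0,0}(β=1.6861), then the phase factors e^{-i(0)α} and e^{-i(0)γ}:
c=cos(1.6861/2)=0.665189, s=sin(1.6861/2)=0.746675; N=√[1·1·1·1]=1.000000
The bounds max(0,m−m')=0 and min(l+m,l−m')=1 give 2 terms
  k=0: (−1)^0·1.0000/(1)·0.6652^2·0.7467^0 = +0.442476
  k=1: (−1)^1·1.0000/(1)·0.6652^0·0.7467^2 = -0.557524
d^1_{0,0}(1.6861) = +0.442476 -0.557524 = -0.115048
Attach z-rotation phases: D = e^{-i(0)(4.2004)}·(-0.115048)·e^{-i(0)(5.0637)} = -0.115048+0.000000i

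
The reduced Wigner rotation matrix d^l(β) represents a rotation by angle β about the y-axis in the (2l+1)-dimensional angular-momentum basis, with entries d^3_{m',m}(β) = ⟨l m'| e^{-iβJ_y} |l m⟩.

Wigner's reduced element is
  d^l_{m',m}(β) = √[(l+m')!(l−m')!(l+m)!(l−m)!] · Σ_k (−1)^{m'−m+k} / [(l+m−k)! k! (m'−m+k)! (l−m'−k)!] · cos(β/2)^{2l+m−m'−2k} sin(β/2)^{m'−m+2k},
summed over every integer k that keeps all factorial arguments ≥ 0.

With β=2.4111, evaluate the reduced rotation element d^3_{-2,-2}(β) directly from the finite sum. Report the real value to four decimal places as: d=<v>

d=-0.0689

d^3_{-2,-2}(β=2.4111) via Wigner's sum:
Half-angle: c=0.357179, s=0.934036. N=√(1·120·1·120)=120.000000
Admissible k: 0..1 (factorial args all ≥0)
  k=0: (−1)^0·120.0000/(120)·0.3572^6·0.9340^0 = +0.002076
  k=1: (−1)^1·120.0000/(24)·0.3572^4·0.9340^2 = -0.070997
d^3_{-2,-2}(2.4111) = +0.002076 -0.070997 = -0.068921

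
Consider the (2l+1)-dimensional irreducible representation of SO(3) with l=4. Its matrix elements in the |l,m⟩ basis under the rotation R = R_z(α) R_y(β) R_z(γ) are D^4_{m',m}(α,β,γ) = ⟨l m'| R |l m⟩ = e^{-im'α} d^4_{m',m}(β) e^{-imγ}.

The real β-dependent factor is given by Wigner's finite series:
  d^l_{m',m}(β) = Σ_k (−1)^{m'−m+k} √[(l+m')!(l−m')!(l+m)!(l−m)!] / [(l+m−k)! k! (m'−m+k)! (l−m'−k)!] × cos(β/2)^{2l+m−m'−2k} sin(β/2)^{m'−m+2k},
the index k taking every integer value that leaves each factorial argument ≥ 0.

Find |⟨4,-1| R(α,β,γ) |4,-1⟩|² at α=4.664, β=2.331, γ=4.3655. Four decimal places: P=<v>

P=0.2174

First d^4_{-1,-1}(β=2.331), then the phase factors e^{-i(-1)α} and e^{-i(-1)γ}:
Half-angle: c=0.394291, s=0.918986. N=√(6·120·6·120)=720.000000
The bounds max(0,m−m')=0 and min(l+m,l−m')=3 give 4 terms
  k=0: (−1)^0·720.0000/(720)·0.3943^8·0.9190^0 = +0.000584
  k=1: (−1)^1·720.0000/(48)·0.3943^6·0.9190^2 = -0.047600
  k=2: (−1)^2·720.0000/(24)·0.3943^4·0.9190^4 = +0.517159
  k=3: (−1)^3·720.0000/(72)·0.3943^2·0.9190^6 = -0.936453
d^4_{-1,-1}(2.331) = +0.000584 -0.047600 +0.517159 -0.936453 = -0.466311
|D^4_{-1,-1}|² = |d^4_{-1,-1}(β)|² = (-0.466311)² = 0.217446 (the z-rotation phases have unit modulus)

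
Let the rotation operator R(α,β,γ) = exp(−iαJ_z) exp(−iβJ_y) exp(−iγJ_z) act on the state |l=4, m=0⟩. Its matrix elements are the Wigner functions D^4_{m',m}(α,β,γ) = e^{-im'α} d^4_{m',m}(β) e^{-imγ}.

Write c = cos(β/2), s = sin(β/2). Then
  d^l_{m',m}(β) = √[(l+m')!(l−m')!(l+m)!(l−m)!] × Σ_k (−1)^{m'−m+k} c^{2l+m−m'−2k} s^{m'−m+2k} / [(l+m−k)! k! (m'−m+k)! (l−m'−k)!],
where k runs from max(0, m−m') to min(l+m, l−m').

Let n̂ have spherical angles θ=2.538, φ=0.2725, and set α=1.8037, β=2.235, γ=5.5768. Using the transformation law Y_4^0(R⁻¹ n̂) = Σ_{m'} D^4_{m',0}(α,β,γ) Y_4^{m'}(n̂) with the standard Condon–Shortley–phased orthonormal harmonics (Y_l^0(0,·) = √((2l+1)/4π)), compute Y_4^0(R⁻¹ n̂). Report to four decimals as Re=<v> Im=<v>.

Need the full column D^4_{m',0} for m'=−4..4 at α=1.8037, β=2.235, γ=5.5768.
cos(β/2)=0.437931, sin(β/2)=0.899008
d^4_{-4,0}: single k=4 term ⇒ +0.201015;  D = +0.119913+0.161331i
d^4_{-3,0}: k∈[3..4] ⇒ +0.138479 -0.583581 = -0.445101;  D = -0.286303+0.340801i
d^4_{-2,0}: k∈[2..4] ⇒ +0.054086 -0.607812 +0.960541 = +0.406815;  D = -0.363473-0.182719i
d^4_{-1,0}: k∈[1..4] ⇒ +0.012420 -0.314042 +1.323437 -0.929538 = +0.092276;  D = -0.021298+0.089785i
d^4_{0,0}: k∈[0..4] ⇒ +0.001353 -0.091219 +0.864931 -1.619998 +0.426688 = -0.418245;  D = -0.418245+0.000000i
d^4_{1,0}: k∈[0..3] ⇒ -0.012420 +0.314042 -1.323437 +0.929538 = -0.092276;  D = +0.021298+0.089785i
d^4_{2,0}: k∈[0..2] ⇒ +0.054086 -0.607812 +0.960541 = +0.406815;  D = -0.363473+0.182719i
d^4_{3,0}: k∈[0..1] ⇒ -0.138479 +0.583581 = +0.445101;  D = +0.286303+0.340801i
d^4_{4,0}: single k=0 term ⇒ +0.201015;  D = +0.119913-0.161331i
Y_4^{m'}(θ=2.538,φ=0.2725) and Σ D·Y over m':
  (+0.1199+0.1613i)·(+0.0212-0.0407i)  (-0.2863+0.3408i)·(-0.1289+0.1375i)  (-0.3635-0.1827i)·(+0.3451-0.2092i)  (-0.0213+0.0898i)·(-0.3715+0.1038i)  (-0.4182+0.0000i)·(-0.1327+0.0000i)  (+0.0213+0.0898i)·(+0.3715+0.1038i)  (-0.3635+0.1827i)·(+0.3451+0.2092i)  (+0.2863+0.3408i)·(+0.1289+0.1375i)  (+0.1199-0.1613i)·(+0.0212+0.0407i)
Y_4^0(R⁻¹ n̂) = -0.276323+0.000000i

Re=-0.2763 Im=0.0000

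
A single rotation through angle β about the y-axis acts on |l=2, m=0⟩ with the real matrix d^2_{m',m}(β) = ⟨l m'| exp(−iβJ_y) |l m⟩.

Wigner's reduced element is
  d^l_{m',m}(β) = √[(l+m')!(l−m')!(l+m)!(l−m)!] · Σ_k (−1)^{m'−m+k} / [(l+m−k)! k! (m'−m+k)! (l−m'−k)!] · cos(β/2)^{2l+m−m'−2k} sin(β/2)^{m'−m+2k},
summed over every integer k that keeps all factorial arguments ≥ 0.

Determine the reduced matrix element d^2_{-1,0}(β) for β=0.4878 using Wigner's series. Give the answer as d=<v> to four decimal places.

d=0.5071

d^2_{-1,0}(β=0.4878) via Wigner's sum:
With c≡cos(β/2)=0.970404 and s≡sin(β/2)=0.241489, N=[1·6·2·2]^{1/2}=4.898979
Admissible k: 1..2 (factorial args all ≥0)
  k=1: (−1)^0·4.8990/(2)·0.9704^3·0.2415^1 = +0.540543
  k=2: (−1)^1·4.8990/(2)·0.9704^1·0.2415^3 = -0.033475
d^2_{-1,0}(0.4878) = +0.540543 -0.033475 = +0.507068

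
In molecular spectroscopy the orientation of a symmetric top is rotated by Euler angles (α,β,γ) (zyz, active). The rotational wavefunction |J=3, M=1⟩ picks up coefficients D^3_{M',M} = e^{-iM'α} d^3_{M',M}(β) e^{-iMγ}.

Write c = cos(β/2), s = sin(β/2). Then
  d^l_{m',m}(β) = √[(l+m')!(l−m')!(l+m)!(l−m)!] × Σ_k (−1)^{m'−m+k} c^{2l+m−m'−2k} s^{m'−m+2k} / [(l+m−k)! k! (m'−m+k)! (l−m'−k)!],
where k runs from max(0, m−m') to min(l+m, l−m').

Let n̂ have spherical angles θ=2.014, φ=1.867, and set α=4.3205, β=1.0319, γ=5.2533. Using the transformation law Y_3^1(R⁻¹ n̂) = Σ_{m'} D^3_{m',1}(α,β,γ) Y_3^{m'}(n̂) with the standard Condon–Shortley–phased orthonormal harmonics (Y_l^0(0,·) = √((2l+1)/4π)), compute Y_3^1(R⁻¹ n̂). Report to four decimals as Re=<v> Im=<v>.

Need the full column D^3_{m',1} for m'=−3..3 at α=4.3205, β=1.0319, γ=5.2533.
cos(β/2)=0.869824, sin(β/2)=0.493361
d^3_{-3,1}: single k=4 term ⇒ +0.173608;  D = +0.025219+0.171766i
d^3_{-2,1}: k∈[3..4] ⇒ +0.499828 -0.080400 = +0.419427;  D = -0.406789-0.102185i
d^3_{-1,1}: k∈[2..4] ⇒ +0.836003 -0.358603 +0.014421 = +0.491821;  D = +0.292922-0.395075i
d^3_{0,1}: k∈[1..3] ⇒ +0.850969 -0.821301 +0.088074 = +0.117742;  D = +0.060628+0.100934i
d^3_{1,1}: k∈[0..2] ⇒ +0.433101 -1.114671 +0.268952 = -0.412617;  D = +0.408044-0.061262i
d^3_{2,1}: k∈[0..1] ⇒ -0.776825 +0.499828 = -0.276997;  D = -0.066614+0.268868i
d^3_{3,1}: single k=0 term ⇒ +0.539638;  D = +0.434525+0.319995i
Y_3^{m'}(θ=2.014,φ=1.867) and Σ D·Y over m':
  (+0.0252+0.1718i)·(+0.2388+0.1939i)  (-0.4068-0.1022i)·(+0.2967-0.1997i)  (+0.2929-0.3951i)·(+0.0069+0.0225i)  (+0.0606+0.1009i)·(+0.3329+0.0000i)  (+0.4080-0.0613i)·(-0.0069+0.0225i)  (-0.0666+0.2689i)·(+0.2967+0.1997i)  (+0.4345+0.3200i)·(-0.2388+0.1939i)
Y_3^1(R⁻¹ n̂) = -0.378012+0.218237i

Re=-0.3780 Im=0.2182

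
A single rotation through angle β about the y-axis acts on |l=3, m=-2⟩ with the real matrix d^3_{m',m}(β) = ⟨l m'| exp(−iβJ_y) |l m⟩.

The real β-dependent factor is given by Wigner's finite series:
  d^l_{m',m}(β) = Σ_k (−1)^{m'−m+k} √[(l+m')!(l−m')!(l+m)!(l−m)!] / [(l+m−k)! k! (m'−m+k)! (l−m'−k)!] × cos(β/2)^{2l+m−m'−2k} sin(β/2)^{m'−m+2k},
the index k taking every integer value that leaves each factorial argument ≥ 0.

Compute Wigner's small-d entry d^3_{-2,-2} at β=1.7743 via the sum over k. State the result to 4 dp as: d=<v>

d^3_{-2,-2}(β=1.7743) via Wigner's sum:
c=cos(1.7743/2)=0.631624, s=sin(1.7743/2)=0.775275; N=√[1·120·1·120]=120.000000
The bounds max(0,m−m')=0 and min(l+m,l−m')=1 give 2 terms
  k=0: (−1)^0·120.0000/(120)·0.6316^6·0.7753^0 = +0.063497
  k=1: (−1)^1·120.0000/(24)·0.6316^4·0.7753^2 = -0.478317
d^3_{-2,-2}(1.7743) = +0.063497 -0.478317 = -0.414820

d=-0.4148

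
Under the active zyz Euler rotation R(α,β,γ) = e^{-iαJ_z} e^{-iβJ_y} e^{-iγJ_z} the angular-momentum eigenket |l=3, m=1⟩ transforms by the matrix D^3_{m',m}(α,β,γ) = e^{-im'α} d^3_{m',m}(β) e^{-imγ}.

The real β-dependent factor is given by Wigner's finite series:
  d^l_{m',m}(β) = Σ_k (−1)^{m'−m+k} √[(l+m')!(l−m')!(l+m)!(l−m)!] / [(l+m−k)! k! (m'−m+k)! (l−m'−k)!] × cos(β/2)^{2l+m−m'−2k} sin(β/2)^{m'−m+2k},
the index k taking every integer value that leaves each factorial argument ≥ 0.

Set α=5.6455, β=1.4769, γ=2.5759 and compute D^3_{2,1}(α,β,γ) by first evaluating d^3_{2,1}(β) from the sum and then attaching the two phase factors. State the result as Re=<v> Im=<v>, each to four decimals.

Split into d^3_{2,1}(β=1.4769) × two z-phases.
With c≡cos(β/2)=0.739513 and s≡sin(β/2)=0.673142, N=[120·1·24·2]^{1/2}=75.894664
k: max(0,(1)−(2))=0 … min(3+(1),3−(2))=1
  k=0: (−1)^1·75.8947/(24)·0.7395^5·0.6731^1 = -0.470799
  k=1: (−1)^2·75.8947/(12)·0.7395^3·0.6731^3 = +0.780168
d^3_{2,1}(1.4769) = -0.470799 +0.780168 = +0.309369
D = (+0.291147+0.956678i)·(+0.309369)·(-0.844218-0.536001i) = +0.082598-0.298139i

Re=0.0826 Im=-0.2981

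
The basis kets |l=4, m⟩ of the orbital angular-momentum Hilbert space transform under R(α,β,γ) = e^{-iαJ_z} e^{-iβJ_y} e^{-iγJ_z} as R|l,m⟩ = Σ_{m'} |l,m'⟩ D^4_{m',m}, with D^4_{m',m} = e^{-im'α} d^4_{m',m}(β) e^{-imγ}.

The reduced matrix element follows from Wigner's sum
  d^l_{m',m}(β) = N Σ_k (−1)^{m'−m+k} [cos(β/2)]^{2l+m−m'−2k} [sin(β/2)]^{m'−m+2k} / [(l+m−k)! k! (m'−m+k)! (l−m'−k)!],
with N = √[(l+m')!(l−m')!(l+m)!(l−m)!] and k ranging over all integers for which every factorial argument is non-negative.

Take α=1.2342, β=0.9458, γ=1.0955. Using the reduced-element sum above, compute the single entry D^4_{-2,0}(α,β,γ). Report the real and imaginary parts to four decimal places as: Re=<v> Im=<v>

Re=-0.2838 Im=0.2263

First d^4_{-2,0}(β=0.9458), then the phase factors e^{-i(-2)α} and e^{-i(0)γ}:
c=cos(0.9458/2)=0.890251, s=sin(0.9458/2)=0.455470; N=√[2·720·24·24]=910.735966
k: max(0,(0)−(-2))=2 … min(4+(0),4−(-2))=4
  k=2: (−1)^0·910.7360/(96)·0.8903^6·0.4555^2 = +0.979752
  k=3: (−1)^1·910.7360/(36)·0.8903^4·0.4555^4 = -0.683879
  k=4: (−1)^2·910.7360/(96)·0.8903^2·0.4555^6 = +0.067128
d^4_{-2,0}(0.9458) = +0.979752 -0.683879 +0.067128 = +0.363001
D = (-0.781835+0.623485i)·(+0.363001)·(+1.000000+0.000000i) = -0.283807+0.226326i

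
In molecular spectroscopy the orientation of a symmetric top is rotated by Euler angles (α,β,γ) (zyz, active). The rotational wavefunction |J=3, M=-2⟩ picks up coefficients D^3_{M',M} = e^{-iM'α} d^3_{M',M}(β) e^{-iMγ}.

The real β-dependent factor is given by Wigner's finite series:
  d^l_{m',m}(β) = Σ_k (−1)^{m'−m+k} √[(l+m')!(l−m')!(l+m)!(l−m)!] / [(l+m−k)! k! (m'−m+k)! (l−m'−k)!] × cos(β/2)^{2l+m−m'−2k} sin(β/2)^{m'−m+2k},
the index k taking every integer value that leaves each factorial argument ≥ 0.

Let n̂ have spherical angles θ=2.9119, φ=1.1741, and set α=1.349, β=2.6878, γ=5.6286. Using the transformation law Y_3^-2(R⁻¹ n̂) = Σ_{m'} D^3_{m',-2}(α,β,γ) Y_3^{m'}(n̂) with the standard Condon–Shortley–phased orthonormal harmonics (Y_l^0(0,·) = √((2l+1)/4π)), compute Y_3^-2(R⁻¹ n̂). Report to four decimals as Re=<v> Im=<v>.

Need the full column D^3_{m',-2} for m'=−3..3 at α=1.349, β=2.6878, γ=5.6286.
cos(β/2)=0.224954, sin(β/2)=0.974369
d^3_{-3,-2}: single k=1 term ⇒ +0.001375;  D = -0.001264+0.000540i
d^3_{-2,-2}: k∈[0..1] ⇒ +0.000130 -0.012156 = -0.012027;  D = -0.002176-0.011828i
d^3_{-1,-2}: k∈[0..1] ⇒ -0.001775 +0.066602 = +0.064827;  D = +0.064775+0.002581i
d^3_{0,-2}: k∈[0..1] ⇒ +0.013316 -0.249830 = -0.236513;  D = -0.061175+0.228465i
d^3_{1,-2}: k∈[0..1] ⇒ -0.066602 +0.624759 = +0.558157;  D = -0.494198-0.259438i
d^3_{2,-2}: k∈[0..1] ⇒ +0.228062 -0.855739 = -0.627677;  D = +0.406860-0.477957i
d^3_{3,-2}: single k=0 term ⇒ -0.483936;  D = -0.290470-0.387068i
Y_3^{m'}(θ=2.9119,φ=1.1741) and Σ D·Y over m':
  (-0.0013+0.0005i)·(-0.0046+0.0018i)  (-0.0022-0.0118i)·(+0.0362+0.0368i)  (+0.0648+0.0026i)·(+0.1064-0.2539i)  (-0.0612+0.2285i)·(-0.6326+0.0000i)  (-0.4942-0.2594i)·(-0.1064-0.2539i)  (+0.4069-0.4780i)·(+0.0362-0.0368i)  (-0.2905-0.3871i)·(+0.0046+0.0018i)
Y_3^-2(R⁻¹ n̂) = +0.029824-0.042700i

Re=0.0298 Im=-0.0427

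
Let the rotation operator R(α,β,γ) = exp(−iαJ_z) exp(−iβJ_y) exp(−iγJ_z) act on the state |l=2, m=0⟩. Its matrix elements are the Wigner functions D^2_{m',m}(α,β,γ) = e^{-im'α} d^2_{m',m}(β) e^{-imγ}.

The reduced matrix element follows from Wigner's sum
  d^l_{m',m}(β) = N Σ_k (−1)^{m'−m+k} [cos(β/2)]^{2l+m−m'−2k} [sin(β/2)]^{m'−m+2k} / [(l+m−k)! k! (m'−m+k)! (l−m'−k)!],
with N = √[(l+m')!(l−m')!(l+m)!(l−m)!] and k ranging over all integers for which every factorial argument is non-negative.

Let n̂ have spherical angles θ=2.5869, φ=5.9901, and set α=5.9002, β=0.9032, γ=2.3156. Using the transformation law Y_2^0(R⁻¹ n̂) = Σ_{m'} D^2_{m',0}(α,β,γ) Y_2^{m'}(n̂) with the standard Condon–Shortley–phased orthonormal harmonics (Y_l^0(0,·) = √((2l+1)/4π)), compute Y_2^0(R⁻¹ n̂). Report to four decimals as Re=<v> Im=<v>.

Need the full column D^2_{m',0} for m'=−2..2 at α=5.9002, β=0.9032, γ=2.3156.
cos(β/2)=0.899750, sin(β/2)=0.436406
d^2_{-2,0}: single k=2 term ⇒ +0.377659;  D = +0.272183-0.261807i
d^2_{-1,0}: k∈[1..2] ⇒ +0.778631 -0.183176 = +0.595455;  D = +0.552316-0.222516i
d^2_{0,0}: k∈[0..2] ⇒ +0.655371 -0.616715 +0.036271 = +0.074927;  D = +0.074927+0.000000i
d^2_{1,0}: k∈[0..1] ⇒ -0.778631 +0.183176 = -0.595455;  D = -0.552316-0.222516i
d^2_{2,0}: single k=0 term ⇒ +0.377659;  D = +0.272183+0.261807i
Y_2^{m'}(θ=2.5869,φ=5.9901) and Σ D·Y over m':
  (+0.2722-0.2618i)·(+0.0893+0.0593i)  (+0.5523-0.2225i)·(-0.3311-0.0999i)  (+0.0749+0.0000i)·(+0.3683+0.0000i)  (-0.5523-0.2225i)·(+0.3311-0.0999i)  (+0.2722+0.2618i)·(+0.0893-0.0593i)
Y_2^0(R⁻¹ n̂) = -0.303023+0.000000i

Re=-0.3030 Im=0.0000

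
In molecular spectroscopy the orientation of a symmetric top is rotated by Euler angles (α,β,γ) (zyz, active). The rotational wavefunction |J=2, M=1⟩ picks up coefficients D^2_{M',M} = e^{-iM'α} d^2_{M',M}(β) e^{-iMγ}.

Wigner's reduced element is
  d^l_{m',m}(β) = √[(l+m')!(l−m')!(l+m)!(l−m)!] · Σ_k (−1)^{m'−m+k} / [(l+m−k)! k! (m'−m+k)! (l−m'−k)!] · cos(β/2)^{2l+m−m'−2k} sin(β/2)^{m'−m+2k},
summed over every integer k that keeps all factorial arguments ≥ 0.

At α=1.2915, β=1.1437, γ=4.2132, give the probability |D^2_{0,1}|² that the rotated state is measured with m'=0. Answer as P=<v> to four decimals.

P=0.2132

D^2_{0,1}(1.2915,1.1437,4.2132) = e^{-i·0·1.2915}·d^2_{0,1}(1.1437)·e^{-i·1·4.2132}. Compute d first:
With c≡cos(β/2)=0.840901 and s≡sin(β/2)=0.541189, N=[2·2·6·1]^{1/2}=4.898979
k: max(0,(1)−(0))=1 … min(2+(1),2−(0))=2
  k=1: (−1)^0·4.8990/(2)·0.8409^3·0.5412^1 = +0.788241
  k=2: (−1)^1·4.8990/(2)·0.8409^1·0.5412^3 = -0.326488
d^2_{0,1}(1.1437) = +0.788241 -0.326488 = +0.461754
|D^2_{0,1}|² = |d^2_{0,1}(β)|² = (+0.461754)² = 0.213217 (the z-rotation phases have unit modulus)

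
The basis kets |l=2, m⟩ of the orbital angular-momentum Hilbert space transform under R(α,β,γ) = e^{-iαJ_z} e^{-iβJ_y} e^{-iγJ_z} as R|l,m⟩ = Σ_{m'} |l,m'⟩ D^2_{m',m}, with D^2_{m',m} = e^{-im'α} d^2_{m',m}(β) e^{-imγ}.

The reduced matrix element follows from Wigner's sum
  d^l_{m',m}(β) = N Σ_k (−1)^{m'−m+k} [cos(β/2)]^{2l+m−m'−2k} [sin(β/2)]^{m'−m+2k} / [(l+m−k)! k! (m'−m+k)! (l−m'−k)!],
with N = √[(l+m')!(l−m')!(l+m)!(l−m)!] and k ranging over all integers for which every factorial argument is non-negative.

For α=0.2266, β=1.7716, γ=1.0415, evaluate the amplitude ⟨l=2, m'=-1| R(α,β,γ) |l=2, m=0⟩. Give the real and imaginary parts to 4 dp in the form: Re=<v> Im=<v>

Re=-0.2333 Im=-0.0538

First d^2_{-1,0}(β=1.7716), then the phase factors e^{-i(-1)α} and e^{-i(0)γ}:
c=cos(1.7716/2)=0.632670, s=sin(1.7716/2)=0.774421; N=√[1·6·2·2]=4.898979
k: max(0,(0)−(-1))=1 … min(2+(0),2−(-1))=2
  k=1: (−1)^0·4.8990/(2)·0.6327^3·0.7744^1 = +0.480380
  k=2: (−1)^1·4.8990/(2)·0.6327^1·0.7744^3 = -0.719755
d^2_{-1,0}(1.7716) = +0.480380 -0.719755 = -0.239375
D = (+0.974436+0.224666i)·(-0.239375)·(+1.000000+0.000000i) = -0.233256-0.053779i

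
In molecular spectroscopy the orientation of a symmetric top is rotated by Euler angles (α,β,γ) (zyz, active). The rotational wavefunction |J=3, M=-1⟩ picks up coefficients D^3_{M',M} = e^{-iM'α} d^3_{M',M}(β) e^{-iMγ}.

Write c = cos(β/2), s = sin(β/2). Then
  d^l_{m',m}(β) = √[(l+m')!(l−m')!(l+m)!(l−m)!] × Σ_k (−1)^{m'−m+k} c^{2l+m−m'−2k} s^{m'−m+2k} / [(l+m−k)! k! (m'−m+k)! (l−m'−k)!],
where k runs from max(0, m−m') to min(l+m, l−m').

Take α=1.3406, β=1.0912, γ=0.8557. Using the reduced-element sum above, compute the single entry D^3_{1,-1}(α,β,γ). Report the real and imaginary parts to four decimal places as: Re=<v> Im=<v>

Re=0.4055 Im=-0.2136

Split into d^3_{1,-1}(β=1.0912) × two z-phases.
Half-angle: c=0.854816, s=0.518931. N=√(24·2·2·24)=48.000000
The bounds max(0,m−m')=0 and min(l+m,l−m')=2 give 3 terms
  k=0: (−1)^2·48.0000/(8)·0.8548^4·0.5189^2 = +0.862703
  k=1: (−1)^3·48.0000/(6)·0.8548^2·0.5189^4 = -0.423910
  k=2: (−1)^4·48.0000/(48)·0.8548^0·0.5189^6 = +0.019528
d^3_{1,-1}(1.0912) = +0.862703 -0.423910 +0.019528 = +0.458321
D = (+0.228169-0.973622i)·(+0.458321)·(+0.655690+0.755030i) = +0.405486-0.213632i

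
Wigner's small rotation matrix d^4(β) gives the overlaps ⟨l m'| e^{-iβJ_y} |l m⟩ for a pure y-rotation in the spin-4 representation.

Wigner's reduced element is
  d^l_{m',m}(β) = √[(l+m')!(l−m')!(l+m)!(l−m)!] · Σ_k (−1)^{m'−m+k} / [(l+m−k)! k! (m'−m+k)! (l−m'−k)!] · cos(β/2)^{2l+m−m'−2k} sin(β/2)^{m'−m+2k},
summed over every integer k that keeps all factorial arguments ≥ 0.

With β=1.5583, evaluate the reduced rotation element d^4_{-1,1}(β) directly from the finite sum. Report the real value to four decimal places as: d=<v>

d=-0.3792

d^4_{-1,1}(β=1.5583) via Wigner's sum:
Half-angle: c=0.711511, s=0.702675. N=√(6·120·120·6)=720.000000
k∈{2,3,4,5} keeps every argument non-negative
  k=2: (−1)^0·720.0000/(72)·0.7115^6·0.7027^2 = +0.640618
  k=3: (−1)^1·720.0000/(24)·0.7115^4·0.7027^4 = -1.874414
  k=4: (−1)^2·720.0000/(48)·0.7115^2·0.7027^6 = +0.914074
  k=5: (−1)^3·720.0000/(720)·0.7115^0·0.7027^8 = -0.059434
d^4_{-1,1}(1.5583) = +0.640618 -1.874414 +0.914074 -0.059434 = -0.379157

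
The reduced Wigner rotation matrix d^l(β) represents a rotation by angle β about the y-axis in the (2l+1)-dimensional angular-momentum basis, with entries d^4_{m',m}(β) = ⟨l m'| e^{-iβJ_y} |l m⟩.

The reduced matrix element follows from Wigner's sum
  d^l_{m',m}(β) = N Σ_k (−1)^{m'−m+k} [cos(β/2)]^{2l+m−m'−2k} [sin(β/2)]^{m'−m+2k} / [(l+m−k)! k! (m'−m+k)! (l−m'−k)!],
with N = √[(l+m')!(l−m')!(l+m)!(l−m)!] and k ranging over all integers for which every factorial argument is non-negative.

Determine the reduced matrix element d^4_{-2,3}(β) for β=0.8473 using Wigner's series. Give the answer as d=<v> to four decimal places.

d=0.0931

d^4_{-2,3}(β=0.8473) via Wigner's sum:
With c≡cos(β/2)=0.911595 and s≡sin(β/2)=0.411091, N=[2·720·5040·1]^{1/2}=2693.993318
k: max(0,(3)−(-2))=5 … min(4+(3),4−(-2))=6
  k=5: (−1)^0·2693.9933/(240)·0.9116^3·0.4111^5 = +0.099834
  k=6: (−1)^1·2693.9933/(720)·0.9116^1·0.4111^7 = -0.006767
d^4_{-2,3}(0.8473) = +0.099834 -0.006767 = +0.093066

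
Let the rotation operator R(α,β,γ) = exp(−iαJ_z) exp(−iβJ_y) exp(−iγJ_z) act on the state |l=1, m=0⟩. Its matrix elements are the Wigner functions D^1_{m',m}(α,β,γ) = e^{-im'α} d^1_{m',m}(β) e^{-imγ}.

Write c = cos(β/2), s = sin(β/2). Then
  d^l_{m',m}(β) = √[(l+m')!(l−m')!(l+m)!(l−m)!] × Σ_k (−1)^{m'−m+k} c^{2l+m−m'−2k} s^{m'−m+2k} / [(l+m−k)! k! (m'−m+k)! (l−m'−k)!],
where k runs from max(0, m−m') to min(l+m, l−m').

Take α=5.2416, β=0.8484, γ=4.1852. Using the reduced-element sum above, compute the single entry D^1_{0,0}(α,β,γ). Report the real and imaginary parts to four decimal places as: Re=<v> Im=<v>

D^1_{0,0}(5.2416,0.8484,4.1852) = e^{-i·0·5.2416}·d^1_{0,0}(0.8484)·e^{-i·0·4.1852}. Compute d first:
Half-angle: c=0.911368, s=0.411592. N=√(1·1·1·1)=1.000000
k∈{0,1} keeps every argument non-negative
  k=0: (−1)^0·1.0000/(1)·0.9114^2·0.4116^0 = +0.830592
  k=1: (−1)^1·1.0000/(1)·0.9114^0·0.4116^2 = -0.169408
d^1_{0,0}(0.8484) = +0.830592 -0.169408 = +0.661184
Attach z-rotation phases: D = e^{-i(0)(5.2416)}·(+0.661184)·e^{-i(0)(4.1852)} = +0.661184+0.000000i

Re=0.6612 Im=0.0000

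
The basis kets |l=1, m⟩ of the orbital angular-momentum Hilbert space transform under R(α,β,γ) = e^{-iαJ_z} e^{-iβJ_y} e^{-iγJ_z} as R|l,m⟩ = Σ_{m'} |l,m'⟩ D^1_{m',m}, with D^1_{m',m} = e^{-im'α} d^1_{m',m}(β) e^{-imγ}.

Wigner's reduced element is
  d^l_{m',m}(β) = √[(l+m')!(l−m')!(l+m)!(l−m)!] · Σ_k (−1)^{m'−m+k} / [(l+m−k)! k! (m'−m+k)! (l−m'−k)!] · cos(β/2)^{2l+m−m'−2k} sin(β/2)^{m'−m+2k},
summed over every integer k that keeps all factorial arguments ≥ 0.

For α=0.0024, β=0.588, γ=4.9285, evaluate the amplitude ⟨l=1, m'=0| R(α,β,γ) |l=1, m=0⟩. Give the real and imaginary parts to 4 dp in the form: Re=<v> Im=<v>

D^1_{0,0}(0.0024,0.588,4.9285) = e^{-i·0·0.0024}·d^1_{0,0}(0.588)·e^{-i·0·4.9285}. Compute d first:
Half-angle: c=0.957092, s=0.289783. N=√(1·1·1·1)=1.000000
k: max(0,(0)−(0))=0 … min(1+(0),1−(0))=1
  k=0: (−1)^0·1.0000/(1)·0.9571^2·0.2898^0 = +0.916026
  k=1: (−1)^1·1.0000/(1)·0.9571^0·0.2898^2 = -0.083974
d^1_{0,0}(0.588) = +0.916026 -0.083974 = +0.832052
D = (+1.000000+0.000000i)·(+0.832052)·(+1.000000+0.000000i) = +0.832052+0.000000i

Re=0.8321 Im=0.0000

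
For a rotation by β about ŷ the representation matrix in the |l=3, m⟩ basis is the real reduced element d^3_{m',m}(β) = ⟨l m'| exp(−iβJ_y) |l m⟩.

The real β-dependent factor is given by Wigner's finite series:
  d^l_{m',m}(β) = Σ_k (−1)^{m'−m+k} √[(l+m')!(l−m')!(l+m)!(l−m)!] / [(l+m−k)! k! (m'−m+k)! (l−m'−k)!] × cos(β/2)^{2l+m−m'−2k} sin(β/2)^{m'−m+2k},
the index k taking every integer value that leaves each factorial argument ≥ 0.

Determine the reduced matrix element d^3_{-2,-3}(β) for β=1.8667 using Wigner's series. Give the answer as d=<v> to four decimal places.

d=-0.1470

d^3_{-2,-3}(β=1.8667) via Wigner's sum:
With c≡cos(β/2)=0.595145 and s≡sin(β/2)=0.803618, N=[1·120·1·720]^{1/2}=293.938769
k∈{0} keeps every argument non-negative
  k=0: (−1)^1·293.9388/(120)·0.5951^5·0.8036^1 = -0.146974
d^3_{-2,-3}(1.8667) = -0.146974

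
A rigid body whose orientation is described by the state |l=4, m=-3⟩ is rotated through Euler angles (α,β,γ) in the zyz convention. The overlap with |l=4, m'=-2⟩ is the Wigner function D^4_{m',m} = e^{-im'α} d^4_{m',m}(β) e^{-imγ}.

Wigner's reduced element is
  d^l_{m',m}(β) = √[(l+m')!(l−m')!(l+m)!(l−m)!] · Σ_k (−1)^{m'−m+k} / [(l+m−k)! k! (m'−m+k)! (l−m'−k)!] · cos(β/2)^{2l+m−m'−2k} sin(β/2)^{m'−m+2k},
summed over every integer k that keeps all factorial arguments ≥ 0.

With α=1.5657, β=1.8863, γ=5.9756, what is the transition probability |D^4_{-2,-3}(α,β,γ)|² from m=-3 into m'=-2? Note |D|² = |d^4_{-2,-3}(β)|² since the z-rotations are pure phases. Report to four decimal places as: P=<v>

P=0.1175

Split into d^4_{-2,-3}(β=1.8863) × two z-phases.
With c≡cos(β/2)=0.587241 and s≡sin(β/2)=0.809412, N=[2·720·1·5040]^{1/2}=2693.993318
k∈{0,1} keeps every argument non-negative
  k=0: (−1)^1·2693.9933/(720)·0.5872^7·0.8094^1 = -0.072937
  k=1: (−1)^2·2693.9933/(240)·0.5872^5·0.8094^3 = +0.415697
d^4_{-2,-3}(1.8863) = -0.072937 +0.415697 = +0.342760
|D^4_{-2,-3}|² = |d^4_{-2,-3}(β)|² = (+0.342760)² = 0.117484 (the z-rotation phases have unit modulus)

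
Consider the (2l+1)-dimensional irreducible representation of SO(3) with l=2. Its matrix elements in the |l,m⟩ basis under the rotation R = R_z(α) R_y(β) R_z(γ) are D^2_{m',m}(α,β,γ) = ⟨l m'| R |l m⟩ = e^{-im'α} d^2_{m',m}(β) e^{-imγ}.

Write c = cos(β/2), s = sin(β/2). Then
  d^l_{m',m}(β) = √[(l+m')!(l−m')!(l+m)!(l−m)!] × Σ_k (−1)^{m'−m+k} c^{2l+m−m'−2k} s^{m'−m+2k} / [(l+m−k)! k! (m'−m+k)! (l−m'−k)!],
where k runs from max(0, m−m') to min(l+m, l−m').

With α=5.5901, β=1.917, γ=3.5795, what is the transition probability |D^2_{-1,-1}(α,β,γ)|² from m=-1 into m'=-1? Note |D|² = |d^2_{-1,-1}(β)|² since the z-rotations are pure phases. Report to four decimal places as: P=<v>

First d^2_{-1,-1}(β=1.917), then the phase factors e^{-i(-1)α} and e^{-i(-1)γ}:
Half-angle: c=0.574748, s=0.818330. N=√(1·6·1·6)=6.000000
k: max(0,(-1)−(-1))=0 … min(2+(-1),2−(-1))=1
  k=0: (−1)^0·6.0000/(6)·0.5747^4·0.8183^0 = +0.109121
  k=1: (−1)^1·6.0000/(2)·0.5747^2·0.8183^2 = -0.663642
d^2_{-1,-1}(1.917) = +0.109121 -0.663642 = -0.554520
|D^2_{-1,-1}|² = |d^2_{-1,-1}(β)|² = (-0.554520)² = 0.307493 (the z-rotation phases have unit modulus)

P=0.3075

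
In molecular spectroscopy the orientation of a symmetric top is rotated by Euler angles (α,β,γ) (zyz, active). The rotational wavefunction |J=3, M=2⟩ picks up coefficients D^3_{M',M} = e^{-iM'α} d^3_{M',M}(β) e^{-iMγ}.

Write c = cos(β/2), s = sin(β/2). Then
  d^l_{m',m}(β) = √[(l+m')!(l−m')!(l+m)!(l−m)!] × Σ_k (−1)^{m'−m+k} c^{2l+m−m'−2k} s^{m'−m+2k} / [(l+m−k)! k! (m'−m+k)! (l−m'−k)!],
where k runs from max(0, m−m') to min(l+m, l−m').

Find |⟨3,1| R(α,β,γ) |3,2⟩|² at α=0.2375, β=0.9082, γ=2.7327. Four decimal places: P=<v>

P=0.1811

Split into d^3_{1,2}(β=0.9082) × two z-phases.
c=cos(0.9082/2)=0.898656, s=sin(0.9082/2)=0.438654; N=√[24·2·120·1]=75.894664
k∈{1,2} keeps every argument non-negative
  k=1: (−1)^0·75.8947/(24)·0.8987^5·0.4387^1 = +0.812998
  k=2: (−1)^1·75.8947/(12)·0.8987^3·0.4387^3 = -0.387415
d^3_{1,2}(0.9082) = +0.812998 -0.387415 = +0.425584
|D^3_{1,2}|² = |d^3_{1,2}(β)|² = (+0.425584)² = 0.181121 (the z-rotation phases have unit modulus)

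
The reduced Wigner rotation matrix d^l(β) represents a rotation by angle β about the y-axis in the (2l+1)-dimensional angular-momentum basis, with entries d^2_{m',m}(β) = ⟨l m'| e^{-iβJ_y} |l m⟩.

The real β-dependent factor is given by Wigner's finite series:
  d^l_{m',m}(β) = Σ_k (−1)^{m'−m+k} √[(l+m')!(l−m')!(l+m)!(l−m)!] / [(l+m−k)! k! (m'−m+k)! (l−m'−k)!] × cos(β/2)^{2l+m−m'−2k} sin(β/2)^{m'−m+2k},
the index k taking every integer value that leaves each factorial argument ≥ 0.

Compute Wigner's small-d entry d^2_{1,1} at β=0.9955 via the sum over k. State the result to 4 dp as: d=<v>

d^2_{1,1}(β=0.9955) via Wigner's sum:
c=cos(0.9955/2)=0.878659, s=sin(0.9955/2)=0.477450; N=√[6·1·6·1]=6.000000
Admissible k: 0..1 (factorial args all ≥0)
  k=0: (−1)^0·6.0000/(6)·0.8787^4·0.4774^0 = +0.596048
  k=1: (−1)^1·6.0000/(2)·0.8787^2·0.4774^2 = -0.527980
d^2_{1,1}(0.9955) = +0.596048 -0.527980 = +0.068069

d=0.0681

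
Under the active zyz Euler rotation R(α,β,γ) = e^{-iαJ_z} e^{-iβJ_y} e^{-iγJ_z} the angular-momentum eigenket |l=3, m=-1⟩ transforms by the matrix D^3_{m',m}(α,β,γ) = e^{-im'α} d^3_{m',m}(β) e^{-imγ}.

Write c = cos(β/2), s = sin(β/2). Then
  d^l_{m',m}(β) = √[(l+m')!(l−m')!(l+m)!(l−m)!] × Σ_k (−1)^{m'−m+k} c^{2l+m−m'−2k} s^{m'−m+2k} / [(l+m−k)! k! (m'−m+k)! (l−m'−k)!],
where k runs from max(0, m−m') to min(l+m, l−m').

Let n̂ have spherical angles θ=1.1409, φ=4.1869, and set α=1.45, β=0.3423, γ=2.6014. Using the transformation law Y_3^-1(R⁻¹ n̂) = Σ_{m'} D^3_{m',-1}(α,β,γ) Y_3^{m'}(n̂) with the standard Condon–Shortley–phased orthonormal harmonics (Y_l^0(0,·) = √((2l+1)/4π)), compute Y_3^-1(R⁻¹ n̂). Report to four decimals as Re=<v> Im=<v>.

Re=-0.2965 Im=0.0514

Need the full column D^3_{m',-1} for m'=−3..3 at α=1.45, β=0.3423, γ=2.6014.
cos(β/2)=0.985390, sin(β/2)=0.170316
d^3_{-3,-1}: single k=2 term ⇒ +0.105922;  D = +0.083141+0.065628i
d^3_{-2,-1}: k∈[1..2] ⇒ +0.500374 -0.029896 = +0.470477;  D = +0.333877-0.331474i
d^3_{-1,-1}: k∈[0..2] ⇒ +0.915478 -0.218792 +0.004902 = +0.701588;  D = -0.430703-0.553823i
d^3_{0,-1}: k∈[0..2] ⇒ -0.548132 +0.049125 -0.000489 = -0.499496;  D = +0.428373-0.256892i
d^3_{1,-1}: k∈[0..2] ⇒ +0.164094 -0.006536 +0.000024 = +0.157582;  D = +0.064169+0.143925i
d^3_{2,-1}: k∈[0..1] ⇒ -0.029896 +0.000447 = -0.029450;  D = -0.028147+0.008664i
d^3_{3,-1}: single k=0 term ⇒ +0.003164;  D = -0.000560-0.003114i
Y_3^{m'}(θ=1.1409,φ=4.1869) and Σ D·Y over m':
  (+0.0831+0.0656i)·(+0.3134+0.0018i)  (+0.3339-0.3315i)·(-0.1748-0.3055i)  (-0.4307-0.5538i)·(+0.0194-0.0334i)  (+0.4284-0.2569i)·(-0.3315+0.0000i)  (+0.0642+0.1439i)·(-0.0194-0.0334i)  (-0.0281+0.0087i)·(-0.1748+0.3055i)  (-0.0006-0.0031i)·(-0.3134+0.0018i)
Y_3^-1(R⁻¹ n̂) = -0.296526+0.051429i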